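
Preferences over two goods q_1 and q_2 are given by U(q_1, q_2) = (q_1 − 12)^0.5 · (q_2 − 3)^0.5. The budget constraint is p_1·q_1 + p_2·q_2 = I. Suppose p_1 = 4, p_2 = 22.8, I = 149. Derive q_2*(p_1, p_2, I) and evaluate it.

MRS = (q_2−3)/(q_1−12). Tangency with p_1/p_2 gives q_2−3 = (p_1/p_2)·(q_1−12).
Substituting into the budget: q_1* = 12 + 0.5·(I − 12·p_1 − 3·p_2)/p_1, and q_2* = 3 + 0.5·(…)/p_2.
Discretionary income = 149 − 12·4 − 3·22.8 = 32.6; q_2* = 3 + 0.5·32.6/22.8 = 3.7149.

q_2* = 3.7149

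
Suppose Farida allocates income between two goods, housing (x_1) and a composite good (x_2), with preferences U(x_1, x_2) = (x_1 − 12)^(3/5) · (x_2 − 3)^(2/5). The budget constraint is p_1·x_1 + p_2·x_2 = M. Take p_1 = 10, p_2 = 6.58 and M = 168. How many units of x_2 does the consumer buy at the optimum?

x_2* = 4.7179

MRS = (3/2)·(x_2−3)/(x_1−12). Tangency with p_1/p_2 gives x_2−3 = (2/3)·(p_1/p_2)·(x_1−12).
Substituting into the budget: x_1* = 12 + 0.6·(M − 12·p_1 − 3·p_2)/p_1, and x_2* = 3 + 0.4·(…)/p_2.
Discretionary income = 168 − 12·10 − 3·6.58 = 28.26; x_2* = 3 + 0.4·28.26/6.58 = 4.7179.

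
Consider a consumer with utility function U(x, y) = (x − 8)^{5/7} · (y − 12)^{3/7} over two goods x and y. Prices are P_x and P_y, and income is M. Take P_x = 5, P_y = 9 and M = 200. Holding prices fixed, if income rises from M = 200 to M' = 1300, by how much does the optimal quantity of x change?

Δx* = 137.5

Let x' = x−8, y' = y−12. MRS = (5/3)·y'/x' = P_x/P_y.
After buying the subsistence bundle (8, 12), a share 0.625 of the remaining income goes to x: x* = 8 + 0.625·(M − 8P_x − 12P_y)/P_x.
Discretionary income = 200 − 8·5 − 12·9 = 52; x* = 8 + 0.625·52/5 = 14.5.
At M' = 1300: x* = 152. Change: 152 − 14.5 = 137.5.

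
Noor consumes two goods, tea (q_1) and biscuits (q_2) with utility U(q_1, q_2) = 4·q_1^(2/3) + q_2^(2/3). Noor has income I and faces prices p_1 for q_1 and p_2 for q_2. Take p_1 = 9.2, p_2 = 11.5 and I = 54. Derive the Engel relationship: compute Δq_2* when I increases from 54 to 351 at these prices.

MU_q_1 ∝ 4·q_1^(-1/3), MU_q_2 ∝ q_2^(-1/3), so MRS = 4·(q_2/q_1)^(1/3) = p_1/p_2.
Hence q_2/q_1 = ((1/4)·p_1/p_2)^(1/(1/3)), i.e. raised to the 3 power.
With the ratio pinned down, the budget gives q_1* = I/(p_1 + p_2·(q_2/q_1)) and q_2* = (q_2/q_1)·q_1*.
Numerically q_2/q_1 = 0.008, so q_1* = 54/(9.2 + 11.5·0.008) = 5.8115 and q_2* = 0.008·5.8115 = 0.0465.
At I' = 351: q_2* = 0.3022. Change: 0.3022 − 0.0465 = 0.2557.

Δq_2* = 0.2557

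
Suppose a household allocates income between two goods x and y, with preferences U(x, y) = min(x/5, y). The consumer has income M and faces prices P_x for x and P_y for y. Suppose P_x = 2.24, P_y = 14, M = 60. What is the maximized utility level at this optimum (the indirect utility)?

V = 2.381

Demand: x*(P_x,P_y,M) = 5·M/(5·P_x + P_y), y* = M/(5·P_x + P_y).
Here 5·2.24 + 14 = 25.2, giving x* = 11.9048 and y* = 2.381.
Utility at the optimum: U(11.9048, 2.381) = 2.381.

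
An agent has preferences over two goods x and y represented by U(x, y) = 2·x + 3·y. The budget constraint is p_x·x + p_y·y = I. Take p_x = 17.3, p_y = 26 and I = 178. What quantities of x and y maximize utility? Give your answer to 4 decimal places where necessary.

x* = 10.289, y* = 0

Perfect substitutes: compare marginal utility per dollar. 2/p_x vs 3/p_y → 0.1156 vs 0.1154.
x gives more utility per dollar, so spend all income on x: x* = I/p_x, y* = 0.
Numerically: x* = 10.289, y* = 0.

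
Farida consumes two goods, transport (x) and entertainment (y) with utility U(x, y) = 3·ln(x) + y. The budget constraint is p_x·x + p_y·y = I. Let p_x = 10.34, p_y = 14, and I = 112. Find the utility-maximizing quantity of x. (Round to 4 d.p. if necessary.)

x* = 4.0619

So x*(p_x,p_y) = 3·p_y/p_x, independent of income; and y* = (I − 3·p_y)/p_y.
At the given prices: x* = 3·14/10.34 = 4.0619.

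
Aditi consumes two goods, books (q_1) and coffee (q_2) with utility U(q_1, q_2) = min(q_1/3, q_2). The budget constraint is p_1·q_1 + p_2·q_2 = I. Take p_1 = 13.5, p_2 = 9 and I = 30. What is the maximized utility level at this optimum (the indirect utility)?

V = 0.6061

With perfect complements, no substitution: consume in ratio q_1:q_2 = 3:1.
Budget: p_1·q_1 + p_2·(1/3)·q_1 = I, so (3·p_1 + p_2)·q_1 = 3·I.
Demand: q_1*(p_1,p_2,I) = 3·I/(3·p_1 + p_2), q_2* = I/(3·p_1 + p_2).
Here 3·13.5 + 9 = 49.5, giving q_1* = 1.8182 and q_2* = 0.6061.
Utility at the optimum: U(1.8182, 0.6061) = 0.6061.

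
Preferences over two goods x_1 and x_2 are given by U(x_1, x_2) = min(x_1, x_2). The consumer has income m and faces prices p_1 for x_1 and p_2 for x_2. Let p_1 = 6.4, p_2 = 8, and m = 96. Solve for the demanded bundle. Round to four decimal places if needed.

x_1* = 6.6667, x_2* = 6.6667

Leontief preferences: the optimum is at the kink where x_1/1 = x_2/1, i.e. x_2 = x_1.
Budget: p_1·x_1 + p_2·x_1 = m, so (p_1 + p_2)·x_1 = m.
Demand: x_1*(p_1,p_2,m) = m/(p_1 + p_2), x_2* = m/(p_1 + p_2).
Here 6.4 + 8 = 14.4, giving x_1* = 6.6667 and x_2* = 6.6667.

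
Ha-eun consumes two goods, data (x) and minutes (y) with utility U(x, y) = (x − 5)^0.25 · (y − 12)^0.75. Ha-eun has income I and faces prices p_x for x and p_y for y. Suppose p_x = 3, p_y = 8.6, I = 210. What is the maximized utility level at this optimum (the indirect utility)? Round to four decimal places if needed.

Let x' = x−5, y' = y−12. MRS = (1/3)·y'/x' = p_x/p_y.
Substituting into the budget: x* = 5 + 0.25·(I − 5·p_x − 12·p_y)/p_x, and y* = 12 + 0.75·(…)/p_y.
Discretionary income = 210 − 5·3 − 12·8.6 = 91.8; x* = 5 + 0.25·91.8/3 = 12.65; y* = 12 + 0.75·91.8/8.6 = 20.0058.
Utility at the optimum: U(12.65, 20.0058) = 7.9153.

V = 7.9153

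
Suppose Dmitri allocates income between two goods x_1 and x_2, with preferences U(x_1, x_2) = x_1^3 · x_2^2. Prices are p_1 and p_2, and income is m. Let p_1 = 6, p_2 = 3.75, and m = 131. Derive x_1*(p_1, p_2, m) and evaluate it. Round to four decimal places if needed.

x_1* = 13.1

Demand: x_1*(p_1,p_2,m) = 0.6·m/p_1 and x_2* = 0.4·m/p_2.
At p_1=6, p_2=3.75, m=131: x_1* = 0.6·131/6 = 13.1.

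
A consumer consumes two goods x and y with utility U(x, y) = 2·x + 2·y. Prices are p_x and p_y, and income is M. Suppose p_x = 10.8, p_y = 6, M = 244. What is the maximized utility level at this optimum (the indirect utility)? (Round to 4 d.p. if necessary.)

V = 81.3333

y gives more utility per dollar, so spend all income on y: y* = M/p_y, x* = 0.
Numerically: x* = 0, y* = 40.6667.
Utility at the optimum: U(0, 40.6667) = 81.3333.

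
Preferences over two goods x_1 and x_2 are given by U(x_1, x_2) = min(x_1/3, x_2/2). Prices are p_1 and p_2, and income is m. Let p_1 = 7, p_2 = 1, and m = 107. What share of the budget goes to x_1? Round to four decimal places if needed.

Leontief preferences: the optimum is at the kink where x_1/3 = x_2/2, i.e. x_2 = (2/3)·x_1.
Budget: p_1·x_1 + p_2·(2/3)·x_1 = m, so (3·p_1 + 2·p_2)·x_1 = 3·m.
Demand: x_1*(p_1,p_2,m) = 3·m/(3·p_1 + 2·p_2), x_2* = 2·m/(3·p_1 + 2·p_2).
Here 3·7 + 2·1 = 23, giving x_1* = 13.9565 and x_2* = 9.3043.
Expenditure on x_1: 7·13.9565 = 97.6957; share = 0.913.

share on x_1 = 0.913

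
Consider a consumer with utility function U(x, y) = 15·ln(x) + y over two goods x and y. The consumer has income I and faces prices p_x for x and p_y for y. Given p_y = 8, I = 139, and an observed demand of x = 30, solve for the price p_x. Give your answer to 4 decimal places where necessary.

Set MRS = p_x/p_y: (15/x)/1 = p_x/p_y.
So x*(p_x,p_y) = 15·p_y/p_x, independent of income; and y* = (I − 15·p_y)/p_y.
Set x* = 30 in the demand function and solve for p_x: p_x = 4.

p_x = 4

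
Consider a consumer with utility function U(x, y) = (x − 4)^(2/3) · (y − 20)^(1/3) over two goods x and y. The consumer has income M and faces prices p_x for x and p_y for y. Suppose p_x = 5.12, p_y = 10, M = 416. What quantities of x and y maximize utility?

Let x' = x−4, y' = y−20. MRS = 2·y'/x' = p_x/p_y.
Substituting into the budget: x* = 4 + 2/3·(M − 4·p_x − 20·p_y)/p_x, and y* = 20 + 1/3·(…)/p_y.
Discretionary income = 416 − 4·5.12 − 20·10 = 195.52; x* = 4 + 2/3·195.52/5.12 = 29.4583; y* = 20 + 1/3·195.52/10 = 26.5173.

x* = 29.4583, y* = 26.5173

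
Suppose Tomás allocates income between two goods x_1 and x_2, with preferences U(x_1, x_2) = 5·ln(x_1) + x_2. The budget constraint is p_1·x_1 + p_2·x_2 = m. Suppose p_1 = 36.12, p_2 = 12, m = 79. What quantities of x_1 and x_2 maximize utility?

At the given prices: x_1* = 5·12/36.12 = 1.6611, and x_2* = 1.5833.

x_1* = 1.6611, x_2* = 1.5833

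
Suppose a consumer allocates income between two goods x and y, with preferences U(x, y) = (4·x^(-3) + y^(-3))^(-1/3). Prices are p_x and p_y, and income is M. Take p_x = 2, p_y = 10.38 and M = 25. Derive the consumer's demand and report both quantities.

x* = 3.6428, y* = 1.7066

From the CES first-order condition, 4·(y/x)^(4) = p_x/p_y.
Solve for the ratio: y/x = [(1/4)·p_x/p_y]^(0.25).
With the ratio pinned down, the budget gives x* = M/(p_x + p_y·(y/x)) and y* = (y/x)·x*.
Numerically y/x = 0.468482, so x* = 25/(2 + 10.38·0.468482) = 3.6428 and y* = 0.468482·3.6428 = 1.7066.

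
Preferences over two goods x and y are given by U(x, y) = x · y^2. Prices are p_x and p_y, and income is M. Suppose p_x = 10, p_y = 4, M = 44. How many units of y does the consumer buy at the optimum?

MU_x/MU_y = (y)/(2·x); tangency sets this equal to p_x/p_y.
Rearranging, p_y·y = 2·p_x·x. Substituting into the budget gives p_x·x·(1 + 2) = M.
Demand: x*(p_x,p_y,M) = 1/3·M/p_x and y* = 2/3·M/p_y.
At p_x=10, p_y=4, M=44: y* = 2/3·44/4 = 7.3333.

y* = 7.3333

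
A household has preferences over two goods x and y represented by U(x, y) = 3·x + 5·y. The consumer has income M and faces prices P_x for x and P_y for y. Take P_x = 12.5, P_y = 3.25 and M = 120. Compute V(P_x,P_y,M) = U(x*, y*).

V = 184.6154

Perfect substitutes: compare marginal utility per dollar. 3/P_x vs 5/P_y → 0.24 vs 1.5385.
y gives more utility per dollar, so spend all income on y: y* = M/P_y, x* = 0.
Numerically: x* = 0, y* = 36.9231.
Utility at the optimum: U(0, 36.9231) = 184.6154.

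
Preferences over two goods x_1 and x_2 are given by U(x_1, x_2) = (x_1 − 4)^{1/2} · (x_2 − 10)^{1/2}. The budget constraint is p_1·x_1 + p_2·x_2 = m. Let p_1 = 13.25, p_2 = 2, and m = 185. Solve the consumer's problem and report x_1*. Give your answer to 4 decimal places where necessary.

Let x_1' = x_1−4, x_2' = x_2−10. MRS = x_2'/x_1' = p_1/p_2.
After buying the subsistence bundle (4, 10), a share 0.5 of the remaining income goes to x_1: x_1* = 4 + 0.5·(m − 4p_1 − 10p_2)/p_1.
Discretionary income = 185 − 4·13.25 − 10·2 = 112; x_1* = 4 + 0.5·112/13.25 = 8.2264.

x_1* = 8.2264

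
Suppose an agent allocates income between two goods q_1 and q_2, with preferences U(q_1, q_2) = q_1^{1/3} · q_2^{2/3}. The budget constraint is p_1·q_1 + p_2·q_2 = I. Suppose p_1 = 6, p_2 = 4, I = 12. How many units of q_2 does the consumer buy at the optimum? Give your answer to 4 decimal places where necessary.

q_2* = 2

Tangency: MRS = (1/2)·q_2/q_1 = p_1/p_2.
Rearranging, p_2·q_2 = 2·p_1·q_1. Substituting into the budget gives p_1·q_1·(1 + 2) = I.
Demand: q_1*(p_1,p_2,I) = 1/3·I/p_1 and q_2* = 2/3·I/p_2.
At p_1=6, p_2=4, I=12: q_2* = 2/3·12/4 = 2.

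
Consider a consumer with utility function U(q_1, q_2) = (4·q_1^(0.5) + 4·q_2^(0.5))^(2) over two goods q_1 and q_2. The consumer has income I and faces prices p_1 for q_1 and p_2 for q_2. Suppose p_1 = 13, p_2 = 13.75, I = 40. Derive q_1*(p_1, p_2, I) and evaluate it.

q_1* = 1.5816

With the ratio pinned down, the budget gives q_1* = I/(p_1 + p_2·(q_2/q_1)) and q_2* = (q_2/q_1)·q_1*.
Numerically q_2/q_1 = 0.893884, so q_1* = 40/(13 + 13.75·0.893884) = 1.5816.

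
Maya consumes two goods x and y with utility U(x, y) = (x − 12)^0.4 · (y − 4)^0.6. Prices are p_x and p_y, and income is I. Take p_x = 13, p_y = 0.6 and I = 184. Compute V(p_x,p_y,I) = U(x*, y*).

V = 6.3604

After buying the subsistence bundle (12, 4), a share 0.4 of the remaining income goes to x: x* = 12 + 0.4·(I − 12p_x − 4p_y)/p_x.
Discretionary income = 184 − 12·13 − 4·0.6 = 25.6; x* = 12 + 0.4·25.6/13 = 12.7877; y* = 4 + 0.6·25.6/0.6 = 29.6.
Utility at the optimum: U(12.7877, 29.6) = 6.3604.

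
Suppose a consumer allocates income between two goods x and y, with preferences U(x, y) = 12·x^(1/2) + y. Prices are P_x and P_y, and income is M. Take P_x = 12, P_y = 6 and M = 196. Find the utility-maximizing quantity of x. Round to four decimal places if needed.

x* = 9

MU_x = 6/√x, MU_y = 1. Tangency: 6/√x = P_x/P_y.
Thus x* = (6·P_y/P_x)² — independent of M — with the rest of income spent on y.
Plugging in: x* = (6·6/12)² = 9.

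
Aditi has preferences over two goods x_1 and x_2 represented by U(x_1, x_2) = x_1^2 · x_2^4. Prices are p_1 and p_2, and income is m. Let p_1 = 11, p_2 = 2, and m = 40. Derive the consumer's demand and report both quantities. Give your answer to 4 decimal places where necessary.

x_1* = 1.2121, x_2* = 13.3333

Tangency: MRS = (1/2)·x_2/x_1 = p_1/p_2.
Rearranging, p_2·x_2 = 2·p_1·x_1. Substituting into the budget gives p_1·x_1·(1 + 2) = m.
Demand: x_1*(p_1,p_2,m) = 1/3·m/p_1 and x_2* = 2/3·m/p_2.
At p_1=11, p_2=2, m=40: x_1* = 1/3·40/11 = 1.2121, x_2* = 13.3333.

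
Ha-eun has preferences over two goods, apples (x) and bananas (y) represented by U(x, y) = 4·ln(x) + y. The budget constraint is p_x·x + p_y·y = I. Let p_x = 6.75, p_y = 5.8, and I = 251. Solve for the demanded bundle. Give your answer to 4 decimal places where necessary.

So x*(p_x,p_y) = 4·p_y/p_x, independent of income; and y* = (I − 4·p_y)/p_y.
At the given prices: x* = 4·5.8/6.75 = 3.437, and y* = 39.2759.

x* = 3.437, y* = 39.2759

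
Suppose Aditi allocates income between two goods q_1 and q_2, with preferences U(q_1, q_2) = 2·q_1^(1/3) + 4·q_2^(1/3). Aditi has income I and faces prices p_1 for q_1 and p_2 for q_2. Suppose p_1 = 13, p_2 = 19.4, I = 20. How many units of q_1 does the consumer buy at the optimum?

q_1* = 0.464

From the CES first-order condition, (1/2)·(q_2/q_1)^(2/3) = p_1/p_2.
Hence q_2/q_1 = (2·p_1/p_2)^(1/(2/3)), i.e. raised to the 1.5 power.
Substitute q_2 = (q_2/q_1)·q_1 into the budget: q_1* = I/(p_1 + p_2·(q_2/q_1)).
Numerically q_2/q_1 = 1.55152, so q_1* = 20/(13 + 19.4·1.55152) = 0.464.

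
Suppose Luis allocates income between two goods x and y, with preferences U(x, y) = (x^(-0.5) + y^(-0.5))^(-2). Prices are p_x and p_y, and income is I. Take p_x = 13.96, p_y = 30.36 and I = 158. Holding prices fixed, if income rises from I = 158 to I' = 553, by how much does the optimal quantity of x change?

Δx* = 12.3258

MU_x ∝ x^(-1.5), MU_y ∝ y^(-1.5), so MRS = (y/x)^(1.5) = p_x/p_y.
Hence y/x = (p_x/p_y)^(1/(1.5)), i.e. raised to the 2/3 power.
Substitute y = (y/x)·x into the budget: x* = I/(p_x + p_y·(y/x)).
Numerically y/x = 0.595739, so x* = 158/(13.96 + 30.36·0.595739) = 4.9303.
At I' = 553: x* = 17.2561. Change: 17.2561 − 4.9303 = 12.3258.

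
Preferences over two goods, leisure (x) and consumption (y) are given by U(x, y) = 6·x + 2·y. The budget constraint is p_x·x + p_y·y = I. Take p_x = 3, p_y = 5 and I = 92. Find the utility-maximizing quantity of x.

Perfect substitutes: compare marginal utility per dollar. 6/p_x vs 2/p_y → 2 vs 0.4.
x gives more utility per dollar, so spend all income on x: x* = I/p_x, y* = 0.
Numerically: x* = 30.6667, y* = 0.

x* = 30.6667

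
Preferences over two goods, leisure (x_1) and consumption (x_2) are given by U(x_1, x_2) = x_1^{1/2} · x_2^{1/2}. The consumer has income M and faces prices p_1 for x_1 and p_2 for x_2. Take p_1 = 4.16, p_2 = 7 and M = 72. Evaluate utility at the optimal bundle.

V = 6.6712

MU_x_1/MU_x_2 = (0.5·x_2)/(0.5·x_1); tangency sets this equal to p_1/p_2.
So 0.5·p_2·x_2 = 0.5·p_1·x_1; combined with the budget, a share 0.5 of income goes to x_1.
Demand: x_1*(p_1,p_2,M) = 0.5·M/p_1 and x_2* = 0.5·M/p_2.
At p_1=4.16, p_2=7, M=72: x_1* = 0.5·72/4.16 = 8.6538, x_2* = 5.1429.
Utility at the optimum: U(8.6538, 5.1429) = 6.6712.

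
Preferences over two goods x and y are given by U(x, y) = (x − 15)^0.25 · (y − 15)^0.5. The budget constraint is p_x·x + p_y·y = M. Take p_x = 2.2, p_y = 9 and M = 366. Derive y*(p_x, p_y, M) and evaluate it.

y* = 29.6667

Substituting into the budget: x* = 15 + 1/3·(M − 15·p_x − 15·p_y)/p_x, and y* = 15 + 2/3·(…)/p_y.
Discretionary income = 366 − 15·2.2 − 15·9 = 198; y* = 15 + 2/3·198/9 = 29.6667.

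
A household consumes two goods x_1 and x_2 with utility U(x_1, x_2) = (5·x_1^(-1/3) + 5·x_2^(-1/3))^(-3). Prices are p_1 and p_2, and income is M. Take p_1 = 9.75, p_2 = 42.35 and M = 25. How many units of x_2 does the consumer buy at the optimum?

Numerically x_2/x_1 = 0.332364, so x_1* = 25/(9.75 + 42.35·0.332364) = 1.0493 and x_2* = 0.332364·1.0493 = 0.3487.

x_2* = 0.3487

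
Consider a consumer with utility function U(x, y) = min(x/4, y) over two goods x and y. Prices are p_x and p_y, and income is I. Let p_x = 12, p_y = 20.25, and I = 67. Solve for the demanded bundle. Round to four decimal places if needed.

x* = 3.9267, y* = 0.9817

With perfect complements, no substitution: consume in ratio x:y = 4:1.
Budget: p_x·x + p_y·(1/4)·x = I, so (4·p_x + p_y)·x = 4·I.
Demand: x*(p_x,p_y,I) = 4·I/(4·p_x + p_y), y* = I/(4·p_x + p_y).
Here 4·12 + 20.25 = 68.25, giving x* = 3.9267 and y* = 0.9817.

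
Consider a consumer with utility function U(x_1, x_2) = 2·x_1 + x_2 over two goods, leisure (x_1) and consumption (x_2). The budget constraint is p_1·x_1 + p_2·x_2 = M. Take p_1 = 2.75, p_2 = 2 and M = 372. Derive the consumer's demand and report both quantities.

x_1* = 135.2727, x_2* = 0

Linear utility — the consumer picks whichever good has higher MU/price: 2/2.75 = 0.7273 vs 1/2 = 0.5.
x_1 gives more utility per dollar, so spend all income on x_1: x_1* = M/p_1, x_2* = 0.
Numerically: x_1* = 135.2727, x_2* = 0.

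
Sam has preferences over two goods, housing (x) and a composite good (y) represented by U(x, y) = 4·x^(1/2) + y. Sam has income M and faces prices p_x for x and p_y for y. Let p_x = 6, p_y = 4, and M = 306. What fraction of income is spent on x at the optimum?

MU_x = 2/√x, MU_y = 1. Tangency: 2/√x = p_x/p_y.
Thus x* = (2·p_y/p_x)² — independent of M — with the rest of income spent on y.
Plugging in: x* = (2·4/6)² = 1.7778, y* = 73.8333.
Expenditure on x: 6·1.7778 = 10.6667; share = 0.0349.

share on x = 0.0349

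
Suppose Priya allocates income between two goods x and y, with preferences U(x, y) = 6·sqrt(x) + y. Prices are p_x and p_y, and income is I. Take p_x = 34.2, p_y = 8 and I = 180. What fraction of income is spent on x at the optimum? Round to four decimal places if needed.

MU_x = 3/√x, MU_y = 1. Tangency: 3/√x = p_x/p_y.
Thus x* = (3·p_y/p_x)² — independent of I — with the rest of income spent on y.
Plugging in: x* = (3·8/34.2)² = 0.4925, y* = 20.3947.
Expenditure on x: 34.2·0.4925 = 16.8421; share = 0.0936.

share on x = 0.0936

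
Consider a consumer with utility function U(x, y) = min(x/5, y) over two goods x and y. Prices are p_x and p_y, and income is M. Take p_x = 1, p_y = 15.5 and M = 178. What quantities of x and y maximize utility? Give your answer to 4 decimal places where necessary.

Leontief preferences: the optimum is at the kink where x/5 = y/1, i.e. y = (1/5)·x.
Budget: p_x·x + p_y·(1/5)·x = M, so (5·p_x + p_y)·x = 5·M.
Demand: x*(p_x,p_y,M) = 5·M/(5·p_x + p_y), y* = M/(5·p_x + p_y).
Here 5·1 + 15.5 = 20.5, giving x* = 43.4146 and y* = 8.6829.

x* = 43.4146, y* = 8.6829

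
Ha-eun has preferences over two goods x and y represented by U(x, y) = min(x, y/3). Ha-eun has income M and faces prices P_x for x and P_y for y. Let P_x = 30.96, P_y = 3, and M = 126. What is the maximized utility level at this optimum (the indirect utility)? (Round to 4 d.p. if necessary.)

Demand: x*(P_x,P_y,M) = M/(P_x + 3·P_y), y* = 3·M/(P_x + 3·P_y).
Here 30.96 + 3·3 = 39.96, giving x* = 3.1532 and y* = 9.4595.
Utility at the optimum: U(3.1532, 9.4595) = 3.1532.

V = 3.1532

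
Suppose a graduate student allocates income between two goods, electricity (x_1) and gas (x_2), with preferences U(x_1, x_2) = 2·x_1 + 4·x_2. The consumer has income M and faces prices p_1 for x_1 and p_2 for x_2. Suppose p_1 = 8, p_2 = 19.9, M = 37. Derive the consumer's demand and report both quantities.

x_1* = 4.625, x_2* = 0

Linear utility — the consumer picks whichever good has higher MU/price: 2/8 = 0.25 vs 4/19.9 = 0.201.
x_1 gives more utility per dollar, so spend all income on x_1: x_1* = M/p_1, x_2* = 0.
Numerically: x_1* = 4.625, x_2* = 0.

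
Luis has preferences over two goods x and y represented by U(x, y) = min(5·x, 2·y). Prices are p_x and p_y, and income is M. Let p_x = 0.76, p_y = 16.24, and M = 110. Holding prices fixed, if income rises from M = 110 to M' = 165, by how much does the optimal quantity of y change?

Δy* = 3.3245

Leontief preferences: the optimum is at the kink where x/2 = y/5, i.e. y = (5/2)·x.
Budget: p_x·x + p_y·(5/2)·x = M, so (2·p_x + 5·p_y)·x = 2·M.
Demand: x*(p_x,p_y,M) = 2·M/(2·p_x + 5·p_y), y* = 5·M/(2·p_x + 5·p_y).
Here 2·0.76 + 5·16.24 = 82.72, giving y* = 6.6489.
At M' = 165: y* = 9.9734. Change: 9.9734 − 6.6489 = 3.3245.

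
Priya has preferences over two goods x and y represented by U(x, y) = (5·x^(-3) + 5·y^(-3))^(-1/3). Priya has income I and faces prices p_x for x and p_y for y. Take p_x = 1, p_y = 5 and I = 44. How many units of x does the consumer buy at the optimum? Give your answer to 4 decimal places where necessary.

MU_x ∝ 5·x^(-4), MU_y ∝ 5·y^(-4), so MRS = (y/x)^(4) = p_x/p_y.
Hence y/x = (p_x/p_y)^(1/(4)), i.e. raised to the 0.25 power.
With the ratio pinned down, the budget gives x* = I/(p_x + p_y·(y/x)) and y* = (y/x)·x*.
Numerically y/x = 0.66874, so x* = 44/(1 + 5·0.66874) = 10.1296.

x* = 10.1296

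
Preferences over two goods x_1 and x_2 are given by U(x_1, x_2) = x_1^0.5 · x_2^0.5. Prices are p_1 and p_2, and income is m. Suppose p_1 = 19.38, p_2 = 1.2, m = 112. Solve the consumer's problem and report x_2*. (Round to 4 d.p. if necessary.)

x_2* = 46.6667

Demand: x_1*(p_1,p_2,m) = 0.5·m/p_1 and x_2* = 0.5·m/p_2.
At p_1=19.38, p_2=1.2, m=112: x_2* = 0.5·112/1.2 = 46.6667.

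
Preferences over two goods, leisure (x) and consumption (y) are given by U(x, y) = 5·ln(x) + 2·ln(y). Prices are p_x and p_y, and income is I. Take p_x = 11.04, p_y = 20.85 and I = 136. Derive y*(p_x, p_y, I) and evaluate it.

The MRS is (5/2)·y/x. Set MRS = p_x/p_y.
So 5·p_y·y = 2·p_x·x; combined with the budget, a share 5/7 of income goes to x.
Demand: x*(p_x,p_y,I) = 5/7·I/p_x and y* = 2/7·I/p_y.
At p_x=11.04, p_y=20.85, I=136: y* = 2/7·136/20.85 = 1.8637.

y* = 1.8637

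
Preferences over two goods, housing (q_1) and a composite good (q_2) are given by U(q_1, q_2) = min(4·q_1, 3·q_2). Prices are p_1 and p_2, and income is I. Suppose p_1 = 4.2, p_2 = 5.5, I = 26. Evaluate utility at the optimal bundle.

V = 9.0173

With perfect complements, no substitution: consume in ratio q_1:q_2 = 3:4.
Budget: p_1·q_1 + p_2·(4/3)·q_1 = I, so (3·p_1 + 4·p_2)·q_1 = 3·I.
Demand: q_1*(p_1,p_2,I) = 3·I/(3·p_1 + 4·p_2), q_2* = 4·I/(3·p_1 + 4·p_2).
Here 3·4.2 + 4·5.5 = 34.6, giving q_1* = 2.2543 and q_2* = 3.0058.
Utility at the optimum: U(2.2543, 3.0058) = 9.0173.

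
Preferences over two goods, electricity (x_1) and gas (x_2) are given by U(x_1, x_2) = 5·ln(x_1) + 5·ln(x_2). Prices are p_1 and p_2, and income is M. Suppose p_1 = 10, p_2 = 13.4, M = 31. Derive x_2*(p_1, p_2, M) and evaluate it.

The MRS is x_2/x_1. Set MRS = p_1/p_2.
So 5·p_2·x_2 = 5·p_1·x_1; combined with the budget, a share 0.5 of income goes to x_1.
Demand: x_1*(p_1,p_2,M) = 0.5·M/p_1 and x_2* = 0.5·M/p_2.
At p_1=10, p_2=13.4, M=31: x_2* = 0.5·31/13.4 = 1.1567.

x_2* = 1.1567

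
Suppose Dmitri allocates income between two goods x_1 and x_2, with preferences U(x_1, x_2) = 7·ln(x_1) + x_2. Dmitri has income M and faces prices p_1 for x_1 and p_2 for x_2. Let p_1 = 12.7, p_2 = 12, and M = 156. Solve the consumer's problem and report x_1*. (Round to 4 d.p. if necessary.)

Set MRS = p_1/p_2: (7/x_1)/1 = p_1/p_2.
So x_1*(p_1,p_2) = 7·p_2/p_1, independent of income; and x_2* = (M − 7·p_2)/p_2.
At the given prices: x_1* = 7·12/12.7 = 6.6142.

x_1* = 6.6142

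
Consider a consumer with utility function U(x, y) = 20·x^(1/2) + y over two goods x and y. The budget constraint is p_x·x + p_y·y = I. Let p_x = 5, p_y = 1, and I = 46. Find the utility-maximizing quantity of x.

x* = 4

Set MRS = p_x/p_y: 10·x^(−1/2) = p_x/p_y.
Solve: √x = 10·p_y/p_x, so x*(p_x,p_y) = (10·p_y/p_x)², and y* = (I − p_x·x*)/p_y.
Plugging in: x* = (10·1/5)² = 4.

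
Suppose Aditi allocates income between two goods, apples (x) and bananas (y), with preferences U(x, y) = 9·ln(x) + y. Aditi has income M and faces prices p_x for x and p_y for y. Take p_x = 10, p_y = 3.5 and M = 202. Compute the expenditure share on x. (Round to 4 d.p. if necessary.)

Set MRS = p_x/p_y: (9/x)/1 = p_x/p_y.
So x*(p_x,p_y) = 9·p_y/p_x, independent of income; and y* = (M − 9·p_y)/p_y.
At the given prices: x* = 9·3.5/10 = 3.15, and y* = 48.7143.
Expenditure on x: 10·3.15 = 31.5; share = 0.1559.

share on x = 0.1559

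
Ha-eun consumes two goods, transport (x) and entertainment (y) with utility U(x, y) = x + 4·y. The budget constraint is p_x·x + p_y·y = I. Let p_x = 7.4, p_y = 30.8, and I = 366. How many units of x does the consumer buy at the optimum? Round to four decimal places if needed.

x gives more utility per dollar, so spend all income on x: x* = I/p_x, y* = 0.
Numerically: x* = 49.4595, y* = 0.

x* = 49.4595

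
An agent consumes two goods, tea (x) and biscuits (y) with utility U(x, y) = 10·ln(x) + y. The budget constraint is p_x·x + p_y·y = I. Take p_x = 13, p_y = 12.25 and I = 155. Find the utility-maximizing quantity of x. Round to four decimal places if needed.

Set MRS = p_x/p_y: (10/x)/1 = p_x/p_y.
So x*(p_x,p_y) = 10·p_y/p_x, independent of income; and y* = (I − 10·p_y)/p_y.
At the given prices: x* = 10·12.25/13 = 9.4231.

x* = 9.4231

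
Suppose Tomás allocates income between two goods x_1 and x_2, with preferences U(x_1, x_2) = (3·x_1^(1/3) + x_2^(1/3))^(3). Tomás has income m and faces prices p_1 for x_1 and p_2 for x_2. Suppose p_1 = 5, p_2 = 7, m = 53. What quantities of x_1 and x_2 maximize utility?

x_1* = 9.1171, x_2* = 1.0592

MRS = MU_x_1/MU_x_2 = 3·(x_2/x_1)^(2/3). Set equal to p_1/p_2.
Solve for the ratio: x_2/x_1 = [(1/3)·p_1/p_2]^(1.5).
With the ratio pinned down, the budget gives x_1* = m/(p_1 + p_2·(x_2/x_1)) and x_2* = (x_2/x_1)·x_1*.
Numerically x_2/x_1 = 0.116179, so x_1* = 53/(5 + 7·0.116179) = 9.1171 and x_2* = 0.116179·9.1171 = 1.0592.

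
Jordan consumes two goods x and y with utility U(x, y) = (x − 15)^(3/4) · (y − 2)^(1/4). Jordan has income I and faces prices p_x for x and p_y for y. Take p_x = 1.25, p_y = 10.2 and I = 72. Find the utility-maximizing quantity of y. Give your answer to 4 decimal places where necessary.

Let x' = x−15, y' = y−2. MRS = 3·y'/x' = p_x/p_y.
After buying the subsistence bundle (15, 2), a share 0.75 of the remaining income goes to x: x* = 15 + 0.75·(I − 15p_x − 2p_y)/p_x.
Discretionary income = 72 − 15·1.25 − 2·10.2 = 32.85; y* = 2 + 0.25·32.85/10.2 = 2.8051.

y* = 2.8051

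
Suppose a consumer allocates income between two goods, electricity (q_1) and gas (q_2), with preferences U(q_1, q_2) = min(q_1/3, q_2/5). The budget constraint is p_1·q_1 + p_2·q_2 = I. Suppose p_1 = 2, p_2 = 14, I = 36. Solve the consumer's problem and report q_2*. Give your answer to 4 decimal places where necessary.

Demand: q_1*(p_1,p_2,I) = 3·I/(3·p_1 + 5·p_2), q_2* = 5·I/(3·p_1 + 5·p_2).
Here 3·2 + 5·14 = 76, giving q_2* = 2.3684.

q_2* = 2.3684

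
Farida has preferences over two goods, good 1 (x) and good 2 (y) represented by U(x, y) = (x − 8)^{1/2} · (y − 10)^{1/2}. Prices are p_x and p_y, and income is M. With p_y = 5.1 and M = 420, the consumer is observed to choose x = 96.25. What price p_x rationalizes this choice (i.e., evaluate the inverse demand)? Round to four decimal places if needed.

MRS = (y−10)/(x−8). Tangency with p_x/p_y gives y−10 = (p_x/p_y)·(x−8).
After buying the subsistence bundle (8, 10), a share 0.5 of the remaining income goes to x: x* = 8 + 0.5·(M − 8p_x − 10p_y)/p_x.
Set x* = 96.25 in the demand function and solve for p_x: p_x = 2.

p_x = 2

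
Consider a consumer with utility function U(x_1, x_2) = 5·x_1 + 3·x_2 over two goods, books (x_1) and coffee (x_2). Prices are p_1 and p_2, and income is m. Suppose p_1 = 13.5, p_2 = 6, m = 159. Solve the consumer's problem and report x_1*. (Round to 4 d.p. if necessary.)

x_1* = 0

Perfect substitutes: compare marginal utility per dollar. 5/p_1 vs 3/p_2 → 0.3704 vs 0.5.
x_2 gives more utility per dollar, so spend all income on x_2: x_2* = m/p_2, x_1* = 0.
Numerically: x_1* = 0, x_2* = 26.5.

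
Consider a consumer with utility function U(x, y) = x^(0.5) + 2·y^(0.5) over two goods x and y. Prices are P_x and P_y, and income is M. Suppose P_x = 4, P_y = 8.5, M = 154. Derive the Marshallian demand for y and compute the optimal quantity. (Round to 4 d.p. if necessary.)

With the ratio pinned down, the budget gives x* = M/(P_x + P_y·(y/x)) and y* = (y/x)·x*.
Numerically y/x = 0.885813, so x* = 154/(4 + 8.5·0.885813) = 13.3571 and y* = 0.885813·13.3571 = 11.8319.

y* = 11.8319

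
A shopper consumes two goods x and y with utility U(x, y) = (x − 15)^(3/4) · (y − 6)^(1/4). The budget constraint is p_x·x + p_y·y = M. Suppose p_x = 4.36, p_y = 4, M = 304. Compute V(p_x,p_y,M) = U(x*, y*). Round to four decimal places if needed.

V = 28.6603

Let x' = x−15, y' = y−6. MRS = 3·y'/x' = p_x/p_y.
Substituting into the budget: x* = 15 + 0.75·(M − 15·p_x − 6·p_y)/p_x, and y* = 6 + 0.25·(…)/p_y.
Discretionary income = 304 − 15·4.36 − 6·4 = 214.6; x* = 15 + 0.75·214.6/4.36 = 51.9151; y* = 6 + 0.25·214.6/4 = 19.4125.
Utility at the optimum: U(51.9151, 19.4125) = 28.6603.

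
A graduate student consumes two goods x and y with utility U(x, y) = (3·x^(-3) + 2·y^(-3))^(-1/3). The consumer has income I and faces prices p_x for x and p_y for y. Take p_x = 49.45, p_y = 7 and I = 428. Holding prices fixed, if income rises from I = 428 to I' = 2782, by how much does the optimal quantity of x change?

MRS = MU_x/MU_y = (3/2)·(y/x)^(4). Set equal to p_x/p_y.
Hence y/x = ((2/3)·p_x/p_y)^(1/(4)), i.e. raised to the 0.25 power.
With the ratio pinned down, the budget gives x* = I/(p_x + p_y·(y/x)) and y* = (y/x)·x*.
Numerically y/x = 1.473141, so x* = 428/(49.45 + 7·1.473141) = 7.1617.
At I' = 2782: x* = 46.5513. Change: 46.5513 − 7.1617 = 39.3896.

Δx* = 39.3896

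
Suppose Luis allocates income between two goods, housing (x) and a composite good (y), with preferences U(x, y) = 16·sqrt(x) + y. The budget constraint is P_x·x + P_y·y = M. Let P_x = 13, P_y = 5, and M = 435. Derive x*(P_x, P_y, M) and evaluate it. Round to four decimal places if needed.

x* = 9.4675

Set MRS = P_x/P_y: 8·x^(−1/2) = P_x/P_y.
Solve: √x = 8·P_y/P_x, so x*(P_x,P_y) = (8·P_y/P_x)², and y* = (M − P_x·x*)/P_y.
Plugging in: x* = (8·5/13)² = 9.4675.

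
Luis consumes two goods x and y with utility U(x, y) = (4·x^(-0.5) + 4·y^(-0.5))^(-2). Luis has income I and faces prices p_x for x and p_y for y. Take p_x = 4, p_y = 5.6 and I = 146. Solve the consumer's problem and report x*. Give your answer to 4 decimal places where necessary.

MRS = MU_x/MU_y = (y/x)^(1.5). Set equal to p_x/p_y.
Hence y/x = (p_x/p_y)^(1/(1.5)), i.e. raised to the 2/3 power.
With the ratio pinned down, the budget gives x* = I/(p_x + p_y·(y/x)) and y* = (y/x)·x*.
Numerically y/x = 0.799064, so x* = 146/(4 + 5.6·0.799064) = 17.2276.

x* = 17.2276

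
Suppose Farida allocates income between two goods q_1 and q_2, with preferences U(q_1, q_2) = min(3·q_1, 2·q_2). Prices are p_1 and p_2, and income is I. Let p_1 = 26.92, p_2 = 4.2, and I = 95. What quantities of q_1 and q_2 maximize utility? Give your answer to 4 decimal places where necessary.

q_1* = 2.8597, q_2* = 4.2896

Demand: q_1*(p_1,p_2,I) = 2·I/(2·p_1 + 3·p_2), q_2* = 3·I/(2·p_1 + 3·p_2).
Here 2·26.92 + 3·4.2 = 66.44, giving q_1* = 2.8597 and q_2* = 4.2896.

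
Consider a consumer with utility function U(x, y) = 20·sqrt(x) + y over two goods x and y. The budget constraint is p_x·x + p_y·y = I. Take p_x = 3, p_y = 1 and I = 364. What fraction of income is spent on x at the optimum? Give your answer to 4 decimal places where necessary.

MU_x = 10/√x, MU_y = 1. Tangency: 10/√x = p_x/p_y.
Solve: √x = 10·p_y/p_x, so x*(p_x,p_y) = (10·p_y/p_x)², and y* = (I − p_x·x*)/p_y.
Plugging in: x* = (10·1/3)² = 11.1111, y* = 330.6667.
Expenditure on x: 3·11.1111 = 33.3333; share = 0.0916.

share on x = 0.0916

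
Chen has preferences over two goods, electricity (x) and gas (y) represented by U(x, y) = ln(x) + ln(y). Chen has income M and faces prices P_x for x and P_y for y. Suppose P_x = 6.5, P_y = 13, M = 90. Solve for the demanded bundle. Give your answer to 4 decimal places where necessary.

x* = 6.9231, y* = 3.4615

Demand: x*(P_x,P_y,M) = 0.5·M/P_x and y* = 0.5·M/P_y.
At P_x=6.5, P_y=13, M=90: x* = 0.5·90/6.5 = 6.9231, y* = 3.4615.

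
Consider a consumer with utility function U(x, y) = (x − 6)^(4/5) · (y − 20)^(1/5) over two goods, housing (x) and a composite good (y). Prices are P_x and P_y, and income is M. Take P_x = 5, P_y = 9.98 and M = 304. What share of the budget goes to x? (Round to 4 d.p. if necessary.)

This is Cobb-Douglas in (x−6, y−20): tangency gives 0.8·P_y·(y−20) = 0.2·P_x·(x−6).
Substituting into the budget: x* = 6 + 0.8·(M − 6·P_x − 20·P_y)/P_x, and y* = 20 + 0.2·(…)/P_y.
Discretionary income = 304 − 6·5 − 20·9.98 = 74.4; x* = 6 + 0.8·74.4/5 = 17.904; y* = 20 + 0.2·74.4/9.98 = 21.491.
Expenditure on x: 5·17.904 = 89.52; share = 0.2945.

share on x = 0.2945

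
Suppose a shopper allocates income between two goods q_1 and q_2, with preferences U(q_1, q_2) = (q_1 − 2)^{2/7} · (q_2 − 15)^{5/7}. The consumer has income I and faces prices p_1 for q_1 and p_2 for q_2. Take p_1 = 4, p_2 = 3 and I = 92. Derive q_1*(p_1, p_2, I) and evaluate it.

q_1* = 4.7857

This is Cobb-Douglas in (q_1−2, q_2−15): tangency gives 2/7·p_2·(q_2−15) = 5/7·p_1·(q_1−2).
After buying the subsistence bundle (2, 15), a share 2/7 of the remaining income goes to q_1: q_1* = 2 + 2/7·(I − 2p_1 − 15p_2)/p_1.
Discretionary income = 92 − 2·4 − 15·3 = 39; q_1* = 2 + 2/7·39/4 = 4.7857.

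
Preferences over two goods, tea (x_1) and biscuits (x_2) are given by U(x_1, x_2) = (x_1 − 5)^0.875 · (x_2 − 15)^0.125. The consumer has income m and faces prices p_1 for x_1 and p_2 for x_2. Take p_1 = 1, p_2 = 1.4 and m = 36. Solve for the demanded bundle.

Discretionary income = 36 − 5·1 − 15·1.4 = 10; x_1* = 5 + 0.875·10/1 = 13.75; x_2* = 15 + 0.125·10/1.4 = 15.8929.

x_1* = 13.75, x_2* = 15.8929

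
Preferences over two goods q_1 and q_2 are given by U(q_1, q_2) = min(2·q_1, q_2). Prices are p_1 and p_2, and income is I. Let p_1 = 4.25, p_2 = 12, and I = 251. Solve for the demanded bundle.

Here 4.25 + 2·12 = 28.25, giving q_1* = 8.885 and q_2* = 17.7699.

q_1* = 8.885, q_2* = 17.7699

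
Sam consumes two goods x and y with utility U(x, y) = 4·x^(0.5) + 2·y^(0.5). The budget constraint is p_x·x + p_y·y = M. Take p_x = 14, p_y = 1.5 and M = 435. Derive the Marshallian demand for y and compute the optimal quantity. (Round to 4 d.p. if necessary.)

y* = 203

MRS = MU_x/MU_y = 2·(y/x)^(0.5). Set equal to p_x/p_y.
Solve for the ratio: y/x = [(1/2)·p_x/p_y]^(2).
With the ratio pinned down, the budget gives x* = M/(p_x + p_y·(y/x)) and y* = (y/x)·x*.
Numerically y/x = 21.777778, so x* = 435/(14 + 1.5·21.777778) = 9.3214 and y* = 21.777778·9.3214 = 203.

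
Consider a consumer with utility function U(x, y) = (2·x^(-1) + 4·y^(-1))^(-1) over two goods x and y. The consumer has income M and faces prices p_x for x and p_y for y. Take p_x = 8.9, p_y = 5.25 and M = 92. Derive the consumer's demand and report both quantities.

MRS = MU_x/MU_y = (1/2)·(y/x)^(2). Set equal to p_x/p_y.
Solve for the ratio: y/x = [2·p_x/p_y]^(0.5).
With the ratio pinned down, the budget gives x* = M/(p_x + p_y·(y/x)) and y* = (y/x)·x*.
Numerically y/x = 1.841325, so x* = 92/(8.9 + 5.25·1.841325) = 4.955 and y* = 1.841325·4.955 = 9.1238.

x* = 4.955, y* = 9.1238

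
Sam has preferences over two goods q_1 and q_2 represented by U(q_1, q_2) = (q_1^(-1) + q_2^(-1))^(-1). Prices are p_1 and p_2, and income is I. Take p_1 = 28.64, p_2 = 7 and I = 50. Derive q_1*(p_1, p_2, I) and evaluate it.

q_1* = 1.1682

From the CES first-order condition, (q_2/q_1)^(2) = p_1/p_2.
Hence q_2/q_1 = (p_1/p_2)^(1/(2)), i.e. raised to the 0.5 power.
Substitute q_2 = (q_2/q_1)·q_1 into the budget: q_1* = I/(p_1 + p_2·(q_2/q_1)).
Numerically q_2/q_1 = 2.022728, so q_1* = 50/(28.64 + 7·2.022728) = 1.1682.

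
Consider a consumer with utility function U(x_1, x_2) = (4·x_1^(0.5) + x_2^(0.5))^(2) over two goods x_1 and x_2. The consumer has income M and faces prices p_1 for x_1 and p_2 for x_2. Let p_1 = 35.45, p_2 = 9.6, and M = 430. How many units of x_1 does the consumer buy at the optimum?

MRS = MU_x_1/MU_x_2 = 4·(x_2/x_1)^(0.5). Set equal to p_1/p_2.
Hence x_2/x_1 = ((1/4)·p_1/p_2)^(1/(0.5)), i.e. raised to the 2 power.
Substitute x_2 = (x_2/x_1)·x_1 into the budget: x_1* = M/(p_1 + p_2·(x_2/x_1)).
Numerically x_2/x_1 = 0.852256, so x_1* = 430/(35.45 + 9.6·0.852256) = 9.8552.

x_1* = 9.8552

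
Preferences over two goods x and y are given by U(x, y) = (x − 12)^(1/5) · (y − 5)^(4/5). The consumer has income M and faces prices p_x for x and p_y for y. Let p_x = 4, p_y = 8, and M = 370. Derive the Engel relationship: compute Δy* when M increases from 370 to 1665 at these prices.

Δy* = 129.5

MRS = (1/4)·(y−5)/(x−12). Tangency with p_x/p_y gives y−5 = 4·(p_x/p_y)·(x−12).
After buying the subsistence bundle (12, 5), a share 0.2 of the remaining income goes to x: x* = 12 + 0.2·(M − 12p_x − 5p_y)/p_x.
Discretionary income = 370 − 12·4 − 5·8 = 282; y* = 5 + 0.8·282/8 = 33.2.
At M' = 1665: y* = 162.7. Change: 162.7 − 33.2 = 129.5.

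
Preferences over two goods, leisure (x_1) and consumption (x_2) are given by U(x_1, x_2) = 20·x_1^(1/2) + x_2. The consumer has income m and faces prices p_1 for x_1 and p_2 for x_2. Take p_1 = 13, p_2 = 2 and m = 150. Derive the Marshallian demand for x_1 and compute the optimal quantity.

x_1* = 2.3669

Plugging in: x_1* = (10·2/13)² = 2.3669.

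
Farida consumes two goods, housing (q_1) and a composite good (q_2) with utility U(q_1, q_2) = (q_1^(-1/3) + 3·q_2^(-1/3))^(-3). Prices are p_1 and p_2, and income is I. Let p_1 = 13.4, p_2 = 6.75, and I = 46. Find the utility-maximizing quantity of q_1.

From the CES first-order condition, (1/3)·(q_2/q_1)^(4/3) = p_1/p_2.
Solve for the ratio: q_2/q_1 = [3·p_1/p_2]^(0.75).
Substitute q_2 = (q_2/q_1)·q_1 into the budget: q_1* = I/(p_1 + p_2·(q_2/q_1)).
Numerically q_2/q_1 = 3.812341, so q_1* = 46/(13.4 + 6.75·3.812341) = 1.1755.

q_1* = 1.1755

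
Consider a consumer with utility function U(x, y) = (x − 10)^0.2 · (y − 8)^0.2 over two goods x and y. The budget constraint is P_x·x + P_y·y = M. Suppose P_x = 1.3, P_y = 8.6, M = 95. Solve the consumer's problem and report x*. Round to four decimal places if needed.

MRS = (y−8)/(x−10). Tangency with P_x/P_y gives y−8 = (P_x/P_y)·(x−10).
Substituting into the budget: x* = 10 + 0.5·(M − 10·P_x − 8·P_y)/P_x, and y* = 8 + 0.5·(…)/P_y.
Discretionary income = 95 − 10·1.3 − 8·8.6 = 13.2; x* = 10 + 0.5·13.2/1.3 = 15.0769.

x* = 15.0769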